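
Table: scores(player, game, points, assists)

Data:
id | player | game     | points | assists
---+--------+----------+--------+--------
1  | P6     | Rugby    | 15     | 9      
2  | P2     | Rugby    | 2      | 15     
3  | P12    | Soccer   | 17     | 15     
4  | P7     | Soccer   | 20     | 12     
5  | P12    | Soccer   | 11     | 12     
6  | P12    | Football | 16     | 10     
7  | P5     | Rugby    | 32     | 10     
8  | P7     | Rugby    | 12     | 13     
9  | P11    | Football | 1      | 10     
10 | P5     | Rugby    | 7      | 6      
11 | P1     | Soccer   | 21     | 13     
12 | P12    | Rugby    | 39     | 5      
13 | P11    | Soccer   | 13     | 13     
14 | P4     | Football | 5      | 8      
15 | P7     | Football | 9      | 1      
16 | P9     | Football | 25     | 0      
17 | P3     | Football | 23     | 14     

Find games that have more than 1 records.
SELECT game, COUNT(*) as cnt
FROM scores
GROUP BY game
HAVING COUNT(*) > 1

Result:
  Football: 6
  Rugby: 6
  Soccer: 5

Note: HAVING filters groups after aggregation, WHERE filters rows before.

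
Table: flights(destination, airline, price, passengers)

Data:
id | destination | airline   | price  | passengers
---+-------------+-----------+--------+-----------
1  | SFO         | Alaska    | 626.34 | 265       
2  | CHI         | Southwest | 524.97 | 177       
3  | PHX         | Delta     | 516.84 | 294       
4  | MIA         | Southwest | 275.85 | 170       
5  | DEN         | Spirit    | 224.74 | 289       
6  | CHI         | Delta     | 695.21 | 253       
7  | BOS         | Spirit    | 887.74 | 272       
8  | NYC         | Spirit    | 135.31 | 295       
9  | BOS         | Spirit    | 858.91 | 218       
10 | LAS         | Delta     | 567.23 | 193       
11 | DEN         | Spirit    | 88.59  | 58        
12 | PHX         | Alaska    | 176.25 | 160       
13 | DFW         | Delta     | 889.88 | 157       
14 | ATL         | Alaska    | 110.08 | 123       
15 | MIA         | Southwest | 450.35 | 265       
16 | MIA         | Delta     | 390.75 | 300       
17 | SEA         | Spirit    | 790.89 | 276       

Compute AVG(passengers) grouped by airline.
SELECT airline, AVG(passengers) as result
FROM flights
GROUP BY airline

Result:
  Alaska: 182.67
  Delta: 239.40
  Southwest: 204.00
  Spirit: 234.67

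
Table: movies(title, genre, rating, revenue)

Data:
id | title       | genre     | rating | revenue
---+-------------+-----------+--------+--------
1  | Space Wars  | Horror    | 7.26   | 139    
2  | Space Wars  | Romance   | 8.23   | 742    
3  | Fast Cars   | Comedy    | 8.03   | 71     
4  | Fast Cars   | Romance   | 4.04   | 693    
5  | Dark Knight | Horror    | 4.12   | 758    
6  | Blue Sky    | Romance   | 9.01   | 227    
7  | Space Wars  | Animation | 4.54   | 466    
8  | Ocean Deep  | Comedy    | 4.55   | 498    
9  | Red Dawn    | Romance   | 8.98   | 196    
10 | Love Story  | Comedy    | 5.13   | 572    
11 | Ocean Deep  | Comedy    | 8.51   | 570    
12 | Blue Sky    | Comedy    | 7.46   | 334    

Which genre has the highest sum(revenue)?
SELECT genre, SUM(revenue) as val
FROM movies
GROUP BY genre
ORDER BY val DESC
LIMIT 1

Result: Comedy with sum(revenue) = 2045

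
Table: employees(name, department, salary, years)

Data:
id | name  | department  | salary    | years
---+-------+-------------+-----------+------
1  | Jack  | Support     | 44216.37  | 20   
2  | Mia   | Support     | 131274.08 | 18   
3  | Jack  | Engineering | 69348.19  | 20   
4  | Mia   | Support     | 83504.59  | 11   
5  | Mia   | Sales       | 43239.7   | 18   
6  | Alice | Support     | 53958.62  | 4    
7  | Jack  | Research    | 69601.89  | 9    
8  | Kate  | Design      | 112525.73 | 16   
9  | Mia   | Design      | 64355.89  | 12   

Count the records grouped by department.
SELECT department, COUNT(*) as count
FROM employees
GROUP BY department

Result:
  Design: 2
  Engineering: 1
  Research: 1
  Sales: 1
  Support: 4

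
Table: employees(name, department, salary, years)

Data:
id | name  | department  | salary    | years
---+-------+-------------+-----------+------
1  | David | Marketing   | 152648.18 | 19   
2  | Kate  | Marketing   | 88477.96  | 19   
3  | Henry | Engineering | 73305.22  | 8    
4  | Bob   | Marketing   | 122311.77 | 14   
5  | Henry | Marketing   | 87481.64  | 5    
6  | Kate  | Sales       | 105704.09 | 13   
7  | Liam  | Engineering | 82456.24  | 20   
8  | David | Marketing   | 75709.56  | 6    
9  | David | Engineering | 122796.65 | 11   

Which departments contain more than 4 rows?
SELECT department, COUNT(*) as cnt
FROM employees
GROUP BY department
HAVING COUNT(*) > 4

Result:
  Marketing: 5

Note: HAVING filters groups after aggregation, WHERE filters rows before.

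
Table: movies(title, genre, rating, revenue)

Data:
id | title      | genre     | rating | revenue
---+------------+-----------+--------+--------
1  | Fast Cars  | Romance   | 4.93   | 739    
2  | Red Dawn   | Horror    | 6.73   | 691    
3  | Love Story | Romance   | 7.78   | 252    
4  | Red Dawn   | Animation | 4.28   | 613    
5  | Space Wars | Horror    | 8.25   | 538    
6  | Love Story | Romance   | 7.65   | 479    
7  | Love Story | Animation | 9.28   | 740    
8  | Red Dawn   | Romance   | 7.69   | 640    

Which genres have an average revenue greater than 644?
SELECT genre, AVG(revenue)
FROM movies
GROUP BY genre
HAVING AVG(revenue) > 644

Result:
  Animation: avg=676.50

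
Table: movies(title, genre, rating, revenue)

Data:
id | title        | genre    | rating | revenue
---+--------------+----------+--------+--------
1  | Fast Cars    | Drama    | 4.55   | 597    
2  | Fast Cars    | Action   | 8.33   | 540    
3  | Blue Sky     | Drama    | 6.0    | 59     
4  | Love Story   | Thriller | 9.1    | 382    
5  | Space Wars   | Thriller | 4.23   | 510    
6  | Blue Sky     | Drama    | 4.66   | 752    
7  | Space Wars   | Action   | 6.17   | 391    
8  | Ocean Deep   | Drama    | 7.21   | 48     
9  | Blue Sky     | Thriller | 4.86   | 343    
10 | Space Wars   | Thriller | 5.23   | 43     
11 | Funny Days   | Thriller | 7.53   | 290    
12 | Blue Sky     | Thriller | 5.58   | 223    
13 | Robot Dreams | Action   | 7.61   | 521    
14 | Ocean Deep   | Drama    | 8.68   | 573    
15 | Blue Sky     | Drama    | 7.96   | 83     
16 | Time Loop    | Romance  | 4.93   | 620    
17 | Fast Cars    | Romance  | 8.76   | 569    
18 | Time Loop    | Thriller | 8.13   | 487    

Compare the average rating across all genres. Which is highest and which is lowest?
SELECT genre, AVG(rating)
FROM movies
GROUP BY genre
ORDER BY AVG(rating)

All groups:
  Thriller: 6.38
  Drama: 6.51
  Romance: 6.85
  Action: 7.37

Highest: Action (7.37)
Lowest: Thriller (6.38)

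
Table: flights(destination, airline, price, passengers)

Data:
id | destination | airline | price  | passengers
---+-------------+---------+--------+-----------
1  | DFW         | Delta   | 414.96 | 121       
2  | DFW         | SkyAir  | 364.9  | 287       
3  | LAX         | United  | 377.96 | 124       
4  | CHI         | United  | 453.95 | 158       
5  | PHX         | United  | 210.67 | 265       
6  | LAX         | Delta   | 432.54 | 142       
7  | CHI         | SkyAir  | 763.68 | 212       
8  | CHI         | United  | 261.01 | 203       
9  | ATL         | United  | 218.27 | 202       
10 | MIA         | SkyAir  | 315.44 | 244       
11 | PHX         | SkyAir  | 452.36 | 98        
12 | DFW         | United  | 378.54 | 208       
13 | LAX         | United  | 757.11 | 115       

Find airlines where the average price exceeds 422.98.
SELECT airline, AVG(price)
FROM flights
GROUP BY airline
HAVING AVG(price) > 422.98

Result:
  Delta: avg=423.75
  SkyAir: avg=474.10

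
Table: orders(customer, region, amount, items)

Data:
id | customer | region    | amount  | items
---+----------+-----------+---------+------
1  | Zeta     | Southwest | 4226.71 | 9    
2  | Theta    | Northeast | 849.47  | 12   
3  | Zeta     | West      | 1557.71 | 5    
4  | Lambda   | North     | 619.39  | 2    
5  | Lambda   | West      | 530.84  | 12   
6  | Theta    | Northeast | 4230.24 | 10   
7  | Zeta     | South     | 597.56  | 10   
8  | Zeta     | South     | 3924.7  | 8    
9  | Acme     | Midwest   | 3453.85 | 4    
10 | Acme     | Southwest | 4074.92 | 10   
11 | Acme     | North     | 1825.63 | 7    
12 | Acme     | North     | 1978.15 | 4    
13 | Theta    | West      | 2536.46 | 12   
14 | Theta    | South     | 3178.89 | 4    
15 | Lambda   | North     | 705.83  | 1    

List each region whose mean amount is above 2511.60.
SELECT region, AVG(amount)
FROM orders
GROUP BY region
HAVING AVG(amount) > 2511.60

Result:
  Midwest: avg=3453.85
  Northeast: avg=2539.86
  South: avg=2567.05
  Southwest: avg=4150.82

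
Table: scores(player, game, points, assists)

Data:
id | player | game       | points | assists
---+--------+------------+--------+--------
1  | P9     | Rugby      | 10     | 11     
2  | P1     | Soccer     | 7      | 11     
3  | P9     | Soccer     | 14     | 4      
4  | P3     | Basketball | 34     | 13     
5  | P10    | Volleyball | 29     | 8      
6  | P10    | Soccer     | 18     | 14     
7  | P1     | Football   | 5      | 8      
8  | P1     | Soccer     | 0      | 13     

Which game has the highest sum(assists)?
SELECT game, SUM(assists) as val
FROM scores
GROUP BY game
ORDER BY val DESC
LIMIT 1

Result: Soccer with sum(assists) = 42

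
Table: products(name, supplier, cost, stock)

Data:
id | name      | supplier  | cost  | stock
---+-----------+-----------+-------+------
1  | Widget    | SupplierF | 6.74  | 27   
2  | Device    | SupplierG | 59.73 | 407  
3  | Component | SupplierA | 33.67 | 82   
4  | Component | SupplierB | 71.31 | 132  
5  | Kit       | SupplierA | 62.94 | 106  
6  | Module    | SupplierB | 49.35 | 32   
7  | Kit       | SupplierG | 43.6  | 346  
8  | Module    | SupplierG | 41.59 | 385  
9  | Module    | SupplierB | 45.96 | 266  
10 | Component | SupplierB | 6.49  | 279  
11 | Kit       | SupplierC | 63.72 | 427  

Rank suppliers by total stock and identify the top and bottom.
SELECT supplier, SUM(stock)
FROM products
GROUP BY supplier
ORDER BY SUM(stock)

All groups:
  SupplierF: 27
  SupplierA: 188
  SupplierC: 427
  SupplierB: 709
  SupplierG: 1138

Highest: SupplierG (1138)
Lowest: SupplierF (27)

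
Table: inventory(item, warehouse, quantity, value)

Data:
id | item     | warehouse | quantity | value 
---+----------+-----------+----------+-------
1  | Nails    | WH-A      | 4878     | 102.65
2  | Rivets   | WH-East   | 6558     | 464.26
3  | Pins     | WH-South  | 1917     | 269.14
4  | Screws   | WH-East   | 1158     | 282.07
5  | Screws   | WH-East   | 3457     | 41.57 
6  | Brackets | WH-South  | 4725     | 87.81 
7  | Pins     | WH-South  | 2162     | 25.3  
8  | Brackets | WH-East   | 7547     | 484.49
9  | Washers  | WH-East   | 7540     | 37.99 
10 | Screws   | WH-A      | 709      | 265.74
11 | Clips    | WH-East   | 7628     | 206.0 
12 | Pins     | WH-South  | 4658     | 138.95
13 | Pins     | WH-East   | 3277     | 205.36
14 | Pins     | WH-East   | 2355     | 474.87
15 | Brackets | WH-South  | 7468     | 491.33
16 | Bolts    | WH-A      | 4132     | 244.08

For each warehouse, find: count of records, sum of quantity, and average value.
SELECT warehouse,
       COUNT(*) as cnt,
       SUM(quantity) as total_quantity,
       AVG(value) as avg_value
FROM inventory
GROUP BY warehouse

Result:
  WH-A: 3 records, 9719 total quantity, 204.16 avg value
  WH-East: 8 records, 39520 total quantity, 274.58 avg value
  WH-South: 5 records, 20930 total quantity, 202.51 avg value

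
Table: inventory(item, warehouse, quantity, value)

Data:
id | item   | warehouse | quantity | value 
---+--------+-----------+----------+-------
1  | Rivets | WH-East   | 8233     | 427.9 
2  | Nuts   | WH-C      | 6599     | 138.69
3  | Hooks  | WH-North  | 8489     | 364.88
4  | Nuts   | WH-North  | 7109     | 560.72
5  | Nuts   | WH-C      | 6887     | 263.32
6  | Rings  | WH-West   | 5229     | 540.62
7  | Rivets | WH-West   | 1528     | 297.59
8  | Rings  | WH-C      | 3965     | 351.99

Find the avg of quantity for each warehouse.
SELECT warehouse, AVG(quantity) as result
FROM inventory
GROUP BY warehouse

Result:
  WH-C: 5817.00
  WH-East: 8233.00
  WH-North: 7799.00
  WH-West: 3378.50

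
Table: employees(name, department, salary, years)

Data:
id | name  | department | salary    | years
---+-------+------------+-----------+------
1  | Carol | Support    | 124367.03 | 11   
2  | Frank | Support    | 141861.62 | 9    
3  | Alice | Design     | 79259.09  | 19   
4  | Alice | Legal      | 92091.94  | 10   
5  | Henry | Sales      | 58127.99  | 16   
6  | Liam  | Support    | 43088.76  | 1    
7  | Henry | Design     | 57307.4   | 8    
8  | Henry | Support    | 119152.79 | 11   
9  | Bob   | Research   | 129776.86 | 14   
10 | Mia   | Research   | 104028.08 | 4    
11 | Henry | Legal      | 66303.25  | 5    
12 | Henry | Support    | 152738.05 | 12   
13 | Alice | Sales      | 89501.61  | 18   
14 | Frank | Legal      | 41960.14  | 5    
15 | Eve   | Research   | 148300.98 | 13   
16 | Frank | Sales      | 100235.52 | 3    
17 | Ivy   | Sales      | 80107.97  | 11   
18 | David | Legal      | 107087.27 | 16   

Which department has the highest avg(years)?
SELECT department, AVG(years) as val
FROM employees
GROUP BY department
ORDER BY val DESC
LIMIT 1

Result: Design with avg(years) = 13.50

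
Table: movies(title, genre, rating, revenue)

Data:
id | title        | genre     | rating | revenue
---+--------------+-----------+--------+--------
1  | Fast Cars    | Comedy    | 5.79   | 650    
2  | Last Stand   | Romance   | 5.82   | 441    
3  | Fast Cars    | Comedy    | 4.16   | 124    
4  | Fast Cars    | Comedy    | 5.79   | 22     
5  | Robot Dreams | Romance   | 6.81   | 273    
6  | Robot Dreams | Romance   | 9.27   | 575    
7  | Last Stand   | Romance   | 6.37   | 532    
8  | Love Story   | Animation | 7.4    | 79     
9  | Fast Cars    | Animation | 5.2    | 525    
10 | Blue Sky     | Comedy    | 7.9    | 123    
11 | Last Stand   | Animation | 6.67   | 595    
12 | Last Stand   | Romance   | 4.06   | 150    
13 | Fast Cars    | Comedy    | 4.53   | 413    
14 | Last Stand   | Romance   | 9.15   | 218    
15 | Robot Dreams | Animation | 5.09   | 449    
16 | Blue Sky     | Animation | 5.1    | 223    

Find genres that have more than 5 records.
SELECT genre, COUNT(*) as cnt
FROM movies
GROUP BY genre
HAVING COUNT(*) > 5

Result:
  Romance: 6

Note: HAVING filters groups after aggregation, WHERE filters rows before.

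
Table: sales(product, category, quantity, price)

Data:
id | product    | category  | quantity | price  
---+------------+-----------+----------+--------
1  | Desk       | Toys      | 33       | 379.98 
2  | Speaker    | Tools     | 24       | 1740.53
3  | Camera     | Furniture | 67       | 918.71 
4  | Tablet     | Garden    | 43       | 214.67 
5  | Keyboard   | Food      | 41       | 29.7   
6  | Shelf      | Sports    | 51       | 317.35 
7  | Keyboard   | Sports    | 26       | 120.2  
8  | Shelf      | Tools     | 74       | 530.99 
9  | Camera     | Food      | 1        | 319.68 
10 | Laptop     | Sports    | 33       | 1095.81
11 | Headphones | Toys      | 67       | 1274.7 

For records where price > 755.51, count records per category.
SELECT category, COUNT(*)
FROM sales
WHERE price > 755.51
GROUP BY category

Note: WHERE filters rows before grouping.

Result:
  Furniture: 1
  Sports: 1
  Tools: 1
  Toys: 1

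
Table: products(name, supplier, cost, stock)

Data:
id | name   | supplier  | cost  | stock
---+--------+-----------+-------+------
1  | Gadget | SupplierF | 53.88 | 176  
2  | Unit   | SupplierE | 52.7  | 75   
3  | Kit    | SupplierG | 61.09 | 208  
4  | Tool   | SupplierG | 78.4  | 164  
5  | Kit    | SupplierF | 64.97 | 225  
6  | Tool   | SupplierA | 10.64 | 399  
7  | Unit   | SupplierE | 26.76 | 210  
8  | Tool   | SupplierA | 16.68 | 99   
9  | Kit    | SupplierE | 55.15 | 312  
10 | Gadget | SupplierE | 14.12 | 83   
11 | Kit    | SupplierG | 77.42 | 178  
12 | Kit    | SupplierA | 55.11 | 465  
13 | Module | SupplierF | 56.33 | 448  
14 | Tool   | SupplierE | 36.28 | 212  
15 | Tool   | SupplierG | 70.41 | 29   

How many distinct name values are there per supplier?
SELECT supplier, COUNT(DISTINCT name)
FROM products
GROUP BY supplier

Result:
  SupplierA: 2 distinct
  SupplierE: 4 distinct
  SupplierF: 3 distinct
  SupplierG: 2 distinct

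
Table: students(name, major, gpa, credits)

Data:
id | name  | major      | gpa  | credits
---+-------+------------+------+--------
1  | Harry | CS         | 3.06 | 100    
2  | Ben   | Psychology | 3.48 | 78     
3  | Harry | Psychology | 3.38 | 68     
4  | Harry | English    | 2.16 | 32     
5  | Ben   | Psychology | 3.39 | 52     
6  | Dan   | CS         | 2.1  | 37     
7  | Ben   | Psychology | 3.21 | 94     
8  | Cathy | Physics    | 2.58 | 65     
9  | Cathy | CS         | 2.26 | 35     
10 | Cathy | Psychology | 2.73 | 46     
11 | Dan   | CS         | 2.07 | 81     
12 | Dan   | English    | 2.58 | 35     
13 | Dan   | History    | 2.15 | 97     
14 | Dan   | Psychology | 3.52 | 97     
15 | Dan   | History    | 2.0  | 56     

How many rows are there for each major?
SELECT major, COUNT(*) as count
FROM students
GROUP BY major

Result:
  CS: 4
  English: 2
  History: 2
  Physics: 1
  Psychology: 6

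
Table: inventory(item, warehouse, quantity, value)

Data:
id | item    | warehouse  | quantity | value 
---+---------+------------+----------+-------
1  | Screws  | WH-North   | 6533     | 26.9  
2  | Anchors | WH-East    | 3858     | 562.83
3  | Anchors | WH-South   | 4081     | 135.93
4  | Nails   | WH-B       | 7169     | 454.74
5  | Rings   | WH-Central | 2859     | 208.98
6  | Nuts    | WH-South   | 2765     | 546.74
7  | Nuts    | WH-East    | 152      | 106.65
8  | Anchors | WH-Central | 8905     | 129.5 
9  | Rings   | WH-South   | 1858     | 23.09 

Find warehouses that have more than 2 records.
SELECT warehouse, COUNT(*) as cnt
FROM inventory
GROUP BY warehouse
HAVING COUNT(*) > 2

Result:
  WH-South: 3

Note: HAVING filters groups after aggregation, WHERE filters rows before.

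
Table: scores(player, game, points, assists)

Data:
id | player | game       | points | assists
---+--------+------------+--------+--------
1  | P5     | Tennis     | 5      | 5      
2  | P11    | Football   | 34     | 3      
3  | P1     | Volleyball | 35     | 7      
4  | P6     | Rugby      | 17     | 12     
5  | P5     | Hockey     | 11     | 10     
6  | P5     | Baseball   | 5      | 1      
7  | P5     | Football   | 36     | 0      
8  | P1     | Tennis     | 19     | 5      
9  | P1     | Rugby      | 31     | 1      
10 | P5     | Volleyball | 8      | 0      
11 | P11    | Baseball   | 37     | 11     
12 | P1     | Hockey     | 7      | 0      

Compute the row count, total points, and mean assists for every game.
SELECT game,
       COUNT(*) as cnt,
       SUM(points) as total_points,
       AVG(assists) as avg_assists
FROM scores
GROUP BY game

Result:
  Baseball: 2 records, 42 total points, 6.00 avg assists
  Football: 2 records, 70 total points, 1.50 avg assists
  Hockey: 2 records, 18 total points, 5.00 avg assists
  Rugby: 2 records, 48 total points, 6.50 avg assists
  Tennis: 2 records, 24 total points, 5.00 avg assists
  Volleyball: 2 records, 43 total points, 3.50 avg assists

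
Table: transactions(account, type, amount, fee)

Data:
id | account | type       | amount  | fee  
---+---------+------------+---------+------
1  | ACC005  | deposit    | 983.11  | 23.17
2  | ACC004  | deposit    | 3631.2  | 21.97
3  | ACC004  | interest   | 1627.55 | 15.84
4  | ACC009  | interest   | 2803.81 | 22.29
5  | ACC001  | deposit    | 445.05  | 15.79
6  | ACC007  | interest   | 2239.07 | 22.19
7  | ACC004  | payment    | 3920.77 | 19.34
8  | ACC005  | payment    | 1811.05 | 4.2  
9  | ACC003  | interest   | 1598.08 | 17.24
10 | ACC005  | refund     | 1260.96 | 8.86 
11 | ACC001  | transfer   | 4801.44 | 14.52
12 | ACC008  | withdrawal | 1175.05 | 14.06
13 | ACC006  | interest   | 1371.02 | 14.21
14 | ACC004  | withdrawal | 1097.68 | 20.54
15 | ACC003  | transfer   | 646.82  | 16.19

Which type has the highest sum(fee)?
SELECT type, SUM(fee) as val
FROM transactions
GROUP BY type
ORDER BY val DESC
LIMIT 1

Result: interest with sum(fee) = 91.77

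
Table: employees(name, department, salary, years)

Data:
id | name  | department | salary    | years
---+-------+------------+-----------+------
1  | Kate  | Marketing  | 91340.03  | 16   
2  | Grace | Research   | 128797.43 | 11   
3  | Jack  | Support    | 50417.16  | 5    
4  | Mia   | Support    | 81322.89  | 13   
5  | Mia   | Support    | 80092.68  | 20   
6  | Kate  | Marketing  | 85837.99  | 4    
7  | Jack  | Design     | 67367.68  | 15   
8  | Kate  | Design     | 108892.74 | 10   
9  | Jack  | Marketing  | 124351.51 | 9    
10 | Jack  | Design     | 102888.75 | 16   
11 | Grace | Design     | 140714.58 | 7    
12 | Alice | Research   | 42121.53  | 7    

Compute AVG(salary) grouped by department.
SELECT department, AVG(salary) as result
FROM employees
GROUP BY department

Result:
  Design: 104965.94
  Marketing: 100509.84
  Research: 85459.48
  Support: 70610.91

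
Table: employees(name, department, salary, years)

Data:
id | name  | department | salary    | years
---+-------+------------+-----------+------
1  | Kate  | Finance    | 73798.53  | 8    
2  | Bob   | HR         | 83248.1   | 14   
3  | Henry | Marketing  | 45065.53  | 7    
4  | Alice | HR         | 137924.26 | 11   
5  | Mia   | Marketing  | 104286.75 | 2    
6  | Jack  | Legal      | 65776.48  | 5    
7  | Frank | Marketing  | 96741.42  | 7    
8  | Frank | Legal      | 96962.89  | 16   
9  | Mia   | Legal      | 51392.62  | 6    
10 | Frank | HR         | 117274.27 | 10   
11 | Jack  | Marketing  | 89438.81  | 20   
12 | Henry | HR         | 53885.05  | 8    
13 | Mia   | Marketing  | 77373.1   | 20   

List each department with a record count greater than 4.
SELECT department, COUNT(*) as cnt
FROM employees
GROUP BY department
HAVING COUNT(*) > 4

Result:
  Marketing: 5

Note: HAVING filters groups after aggregation, WHERE filters rows before.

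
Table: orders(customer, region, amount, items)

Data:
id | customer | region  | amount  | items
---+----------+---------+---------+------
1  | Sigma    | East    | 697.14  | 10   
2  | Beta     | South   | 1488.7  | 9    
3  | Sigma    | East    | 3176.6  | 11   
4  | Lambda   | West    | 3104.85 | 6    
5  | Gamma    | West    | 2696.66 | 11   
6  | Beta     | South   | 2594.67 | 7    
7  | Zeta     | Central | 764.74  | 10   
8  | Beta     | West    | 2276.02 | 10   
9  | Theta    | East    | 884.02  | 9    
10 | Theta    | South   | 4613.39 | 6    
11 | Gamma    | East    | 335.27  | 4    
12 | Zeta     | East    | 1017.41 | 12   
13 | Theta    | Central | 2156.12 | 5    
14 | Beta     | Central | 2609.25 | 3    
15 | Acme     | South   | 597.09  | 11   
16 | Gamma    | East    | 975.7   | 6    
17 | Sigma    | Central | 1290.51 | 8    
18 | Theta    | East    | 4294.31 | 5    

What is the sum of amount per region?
SELECT region, SUM(amount) as result
FROM orders
GROUP BY region

Result:
  Central: 6820.62
  East: 11380.45
  South: 9293.85
  West: 8077.53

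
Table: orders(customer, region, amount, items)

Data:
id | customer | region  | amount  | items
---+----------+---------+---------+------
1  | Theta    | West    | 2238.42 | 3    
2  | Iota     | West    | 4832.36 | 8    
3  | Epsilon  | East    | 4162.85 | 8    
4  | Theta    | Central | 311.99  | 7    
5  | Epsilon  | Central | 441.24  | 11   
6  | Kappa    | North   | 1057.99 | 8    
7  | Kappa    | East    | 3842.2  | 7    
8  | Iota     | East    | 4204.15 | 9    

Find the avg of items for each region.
SELECT region, AVG(items) as result
FROM orders
GROUP BY region

Result:
  Central: 9.00
  East: 8.00
  North: 8.00
  West: 5.50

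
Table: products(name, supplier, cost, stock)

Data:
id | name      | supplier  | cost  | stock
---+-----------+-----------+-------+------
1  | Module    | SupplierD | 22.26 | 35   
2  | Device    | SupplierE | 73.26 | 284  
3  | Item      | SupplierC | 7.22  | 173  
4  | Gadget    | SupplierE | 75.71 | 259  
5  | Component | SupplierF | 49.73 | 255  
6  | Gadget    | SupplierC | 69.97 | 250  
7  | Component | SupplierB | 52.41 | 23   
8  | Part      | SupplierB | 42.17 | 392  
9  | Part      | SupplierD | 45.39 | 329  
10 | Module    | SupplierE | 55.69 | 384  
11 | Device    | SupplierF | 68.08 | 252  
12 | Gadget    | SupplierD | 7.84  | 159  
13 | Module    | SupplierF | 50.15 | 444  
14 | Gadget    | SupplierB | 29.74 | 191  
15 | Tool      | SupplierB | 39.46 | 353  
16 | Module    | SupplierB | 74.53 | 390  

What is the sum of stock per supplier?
SELECT supplier, SUM(stock) as result
FROM products
GROUP BY supplier

Result:
  SupplierB: 1349
  SupplierC: 423
  SupplierD: 523
  SupplierE: 927
  SupplierF: 951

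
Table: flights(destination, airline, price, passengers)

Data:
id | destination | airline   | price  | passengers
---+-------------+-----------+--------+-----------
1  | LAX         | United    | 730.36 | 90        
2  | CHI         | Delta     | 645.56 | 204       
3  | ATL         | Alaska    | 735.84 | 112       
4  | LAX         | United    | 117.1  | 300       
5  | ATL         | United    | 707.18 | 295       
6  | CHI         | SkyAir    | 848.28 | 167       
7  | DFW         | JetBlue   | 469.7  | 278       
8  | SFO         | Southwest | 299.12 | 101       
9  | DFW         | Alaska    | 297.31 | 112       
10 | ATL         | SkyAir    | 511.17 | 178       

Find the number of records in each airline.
SELECT airline, COUNT(*) as count
FROM flights
GROUP BY airline

Result:
  Alaska: 2
  Delta: 1
  JetBlue: 1
  SkyAir: 2
  Southwest: 1
  United: 3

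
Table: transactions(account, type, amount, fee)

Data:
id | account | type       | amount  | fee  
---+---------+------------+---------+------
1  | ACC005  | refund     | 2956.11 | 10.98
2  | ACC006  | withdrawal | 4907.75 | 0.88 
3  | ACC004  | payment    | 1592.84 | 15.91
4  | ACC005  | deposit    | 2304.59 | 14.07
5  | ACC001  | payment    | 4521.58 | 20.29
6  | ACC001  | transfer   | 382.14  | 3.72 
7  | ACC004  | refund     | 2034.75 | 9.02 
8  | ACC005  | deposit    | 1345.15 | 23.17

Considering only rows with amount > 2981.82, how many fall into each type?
SELECT type, COUNT(*)
FROM transactions
WHERE amount > 2981.82
GROUP BY type

Note: WHERE filters rows before grouping.

Result:
  payment: 1
  withdrawal: 1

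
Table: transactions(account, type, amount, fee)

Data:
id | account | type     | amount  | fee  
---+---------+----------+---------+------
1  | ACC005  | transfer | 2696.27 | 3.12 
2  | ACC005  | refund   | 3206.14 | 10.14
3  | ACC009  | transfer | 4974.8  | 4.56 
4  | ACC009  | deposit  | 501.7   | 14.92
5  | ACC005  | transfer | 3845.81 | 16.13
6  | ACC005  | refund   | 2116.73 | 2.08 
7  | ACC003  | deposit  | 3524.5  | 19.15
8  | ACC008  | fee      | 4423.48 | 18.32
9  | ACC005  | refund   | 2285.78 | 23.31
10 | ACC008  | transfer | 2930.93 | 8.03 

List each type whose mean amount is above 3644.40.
SELECT type, AVG(amount)
FROM transactions
GROUP BY type
HAVING AVG(amount) > 3644.40

Result:
  fee: avg=4423.48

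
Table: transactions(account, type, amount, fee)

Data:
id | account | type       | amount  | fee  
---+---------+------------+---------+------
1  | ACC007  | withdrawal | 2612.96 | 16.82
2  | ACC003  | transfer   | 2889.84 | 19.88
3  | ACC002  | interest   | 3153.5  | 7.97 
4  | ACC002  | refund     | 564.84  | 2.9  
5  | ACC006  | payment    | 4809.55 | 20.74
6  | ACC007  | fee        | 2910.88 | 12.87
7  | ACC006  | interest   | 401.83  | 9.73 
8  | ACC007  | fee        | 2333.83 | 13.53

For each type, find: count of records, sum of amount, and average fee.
SELECT type,
       COUNT(*) as cnt,
       SUM(amount) as total_amount,
       AVG(fee) as avg_fee
FROM transactions
GROUP BY type

Result:
  fee: 2 records, 5244.71 total amount, 13.20 avg fee
  interest: 2 records, 3555.33 total amount, 8.85 avg fee
  payment: 1 records, 4809.55 total amount, 20.74 avg fee
  refund: 1 records, 564.84 total amount, 2.90 avg fee
  transfer: 1 records, 2889.84 total amount, 19.88 avg fee
  withdrawal: 1 records, 2612.96 total amount, 16.82 avg fee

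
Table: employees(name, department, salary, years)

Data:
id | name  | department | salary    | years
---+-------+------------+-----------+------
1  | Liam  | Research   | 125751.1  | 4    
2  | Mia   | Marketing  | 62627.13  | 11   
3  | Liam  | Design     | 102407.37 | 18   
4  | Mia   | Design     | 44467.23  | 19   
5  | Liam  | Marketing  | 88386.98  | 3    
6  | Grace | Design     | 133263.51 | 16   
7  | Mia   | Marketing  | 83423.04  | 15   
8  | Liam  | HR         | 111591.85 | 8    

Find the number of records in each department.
SELECT department, COUNT(*) as count
FROM employees
GROUP BY department

Result:
  Design: 3
  HR: 1
  Marketing: 3
  Research: 1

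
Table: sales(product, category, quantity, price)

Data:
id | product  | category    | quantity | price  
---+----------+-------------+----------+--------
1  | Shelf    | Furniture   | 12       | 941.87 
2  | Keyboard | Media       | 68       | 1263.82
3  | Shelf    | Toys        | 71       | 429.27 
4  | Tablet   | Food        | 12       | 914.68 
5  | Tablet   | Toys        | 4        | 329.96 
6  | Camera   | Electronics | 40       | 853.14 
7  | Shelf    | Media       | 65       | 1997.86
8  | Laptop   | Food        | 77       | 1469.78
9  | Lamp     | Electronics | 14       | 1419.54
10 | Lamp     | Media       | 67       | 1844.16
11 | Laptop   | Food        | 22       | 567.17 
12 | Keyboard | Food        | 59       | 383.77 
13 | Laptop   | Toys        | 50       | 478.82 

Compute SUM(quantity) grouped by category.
SELECT category, SUM(quantity) as result
FROM sales
GROUP BY category

Result:
  Electronics: 54
  Food: 170
  Furniture: 12
  Media: 200
  Toys: 125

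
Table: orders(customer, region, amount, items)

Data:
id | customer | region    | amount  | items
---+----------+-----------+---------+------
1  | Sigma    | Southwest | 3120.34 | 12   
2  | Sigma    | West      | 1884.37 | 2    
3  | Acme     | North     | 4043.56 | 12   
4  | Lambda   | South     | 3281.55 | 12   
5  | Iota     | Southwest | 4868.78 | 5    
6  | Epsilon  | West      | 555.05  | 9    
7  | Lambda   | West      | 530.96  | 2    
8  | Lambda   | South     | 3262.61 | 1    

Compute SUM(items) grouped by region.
SELECT region, SUM(items) as result
FROM orders
GROUP BY region

Result:
  North: 12
  South: 13
  Southwest: 17
  West: 13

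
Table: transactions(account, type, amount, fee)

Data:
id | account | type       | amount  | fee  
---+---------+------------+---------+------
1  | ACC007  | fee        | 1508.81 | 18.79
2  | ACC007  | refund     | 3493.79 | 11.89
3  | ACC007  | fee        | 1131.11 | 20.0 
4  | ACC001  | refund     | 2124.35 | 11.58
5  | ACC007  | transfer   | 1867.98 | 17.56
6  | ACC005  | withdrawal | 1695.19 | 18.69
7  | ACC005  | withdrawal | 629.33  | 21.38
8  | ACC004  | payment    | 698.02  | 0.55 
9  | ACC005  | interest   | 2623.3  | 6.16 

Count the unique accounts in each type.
SELECT type, COUNT(DISTINCT account)
FROM transactions
GROUP BY type

Result:
  fee: 1 distinct
  interest: 1 distinct
  payment: 1 distinct
  refund: 2 distinct
  transfer: 1 distinct
  withdrawal: 1 distinct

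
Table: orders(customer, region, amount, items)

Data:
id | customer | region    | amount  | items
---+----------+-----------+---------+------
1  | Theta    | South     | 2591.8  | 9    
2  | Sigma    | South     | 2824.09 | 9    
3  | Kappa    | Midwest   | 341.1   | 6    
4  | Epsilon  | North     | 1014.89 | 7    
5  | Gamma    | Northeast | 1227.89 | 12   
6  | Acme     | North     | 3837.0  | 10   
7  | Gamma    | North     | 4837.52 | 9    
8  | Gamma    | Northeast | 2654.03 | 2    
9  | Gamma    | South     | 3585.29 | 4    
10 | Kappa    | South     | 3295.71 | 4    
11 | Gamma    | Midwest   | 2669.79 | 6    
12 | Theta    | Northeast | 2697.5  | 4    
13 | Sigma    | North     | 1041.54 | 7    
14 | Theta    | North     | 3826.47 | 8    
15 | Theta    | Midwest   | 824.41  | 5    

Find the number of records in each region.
SELECT region, COUNT(*) as count
FROM orders
GROUP BY region

Result:
  Midwest: 3
  North: 5
  Northeast: 3
  South: 4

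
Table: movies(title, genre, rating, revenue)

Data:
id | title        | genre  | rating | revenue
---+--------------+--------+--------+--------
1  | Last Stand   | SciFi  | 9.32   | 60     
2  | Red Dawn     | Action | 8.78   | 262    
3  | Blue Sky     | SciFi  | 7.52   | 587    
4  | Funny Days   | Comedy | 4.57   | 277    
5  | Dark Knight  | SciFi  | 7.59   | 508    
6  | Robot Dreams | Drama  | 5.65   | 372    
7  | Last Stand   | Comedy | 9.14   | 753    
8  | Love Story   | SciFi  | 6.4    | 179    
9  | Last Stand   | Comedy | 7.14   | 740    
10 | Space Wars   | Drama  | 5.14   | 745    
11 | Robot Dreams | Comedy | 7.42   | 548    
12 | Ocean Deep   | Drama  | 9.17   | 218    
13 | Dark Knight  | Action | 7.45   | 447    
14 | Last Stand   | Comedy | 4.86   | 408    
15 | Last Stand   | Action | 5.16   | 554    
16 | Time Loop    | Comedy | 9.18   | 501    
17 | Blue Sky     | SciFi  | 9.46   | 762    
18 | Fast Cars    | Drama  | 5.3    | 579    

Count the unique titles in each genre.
SELECT genre, COUNT(DISTINCT title)
FROM movies
GROUP BY genre

Result:
  Action: 3 distinct
  Comedy: 4 distinct
  Drama: 4 distinct
  SciFi: 4 distinct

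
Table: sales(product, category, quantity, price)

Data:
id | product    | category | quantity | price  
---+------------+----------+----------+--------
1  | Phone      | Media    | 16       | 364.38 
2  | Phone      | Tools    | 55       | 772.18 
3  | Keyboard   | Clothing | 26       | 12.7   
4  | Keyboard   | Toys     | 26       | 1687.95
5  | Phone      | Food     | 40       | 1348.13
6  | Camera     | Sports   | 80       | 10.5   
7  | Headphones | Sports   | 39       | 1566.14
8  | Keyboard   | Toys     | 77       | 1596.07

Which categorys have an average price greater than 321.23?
SELECT category, AVG(price)
FROM sales
GROUP BY category
HAVING AVG(price) > 321.23

Result:
  Food: avg=1348.13
  Media: avg=364.38
  Sports: avg=788.32
  Tools: avg=772.18
  Toys: avg=1642.01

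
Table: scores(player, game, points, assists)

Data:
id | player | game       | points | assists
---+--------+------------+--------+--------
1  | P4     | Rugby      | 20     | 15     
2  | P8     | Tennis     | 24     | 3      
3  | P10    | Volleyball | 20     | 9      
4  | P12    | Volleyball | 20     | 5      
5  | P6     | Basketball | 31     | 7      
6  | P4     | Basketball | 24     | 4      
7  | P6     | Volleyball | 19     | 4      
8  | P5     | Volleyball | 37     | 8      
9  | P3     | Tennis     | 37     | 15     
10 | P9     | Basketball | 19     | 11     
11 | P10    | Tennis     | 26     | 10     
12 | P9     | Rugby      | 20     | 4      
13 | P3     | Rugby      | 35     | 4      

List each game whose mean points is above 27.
SELECT game, AVG(points)
FROM scores
GROUP BY game
HAVING AVG(points) > 27

Result:
  Tennis: avg=29.00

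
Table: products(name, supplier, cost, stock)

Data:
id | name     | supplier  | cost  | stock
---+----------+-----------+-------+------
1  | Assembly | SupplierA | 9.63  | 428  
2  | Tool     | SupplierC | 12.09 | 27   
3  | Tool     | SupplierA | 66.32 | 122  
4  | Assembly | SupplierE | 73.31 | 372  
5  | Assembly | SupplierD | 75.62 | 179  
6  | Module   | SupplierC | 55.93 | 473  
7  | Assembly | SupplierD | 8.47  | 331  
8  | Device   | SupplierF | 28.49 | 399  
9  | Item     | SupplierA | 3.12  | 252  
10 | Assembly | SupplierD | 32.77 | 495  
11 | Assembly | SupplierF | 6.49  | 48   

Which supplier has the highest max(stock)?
SELECT supplier, MAX(stock) as val
FROM products
GROUP BY supplier
ORDER BY val DESC
LIMIT 1

Result: SupplierD with max(stock) = 495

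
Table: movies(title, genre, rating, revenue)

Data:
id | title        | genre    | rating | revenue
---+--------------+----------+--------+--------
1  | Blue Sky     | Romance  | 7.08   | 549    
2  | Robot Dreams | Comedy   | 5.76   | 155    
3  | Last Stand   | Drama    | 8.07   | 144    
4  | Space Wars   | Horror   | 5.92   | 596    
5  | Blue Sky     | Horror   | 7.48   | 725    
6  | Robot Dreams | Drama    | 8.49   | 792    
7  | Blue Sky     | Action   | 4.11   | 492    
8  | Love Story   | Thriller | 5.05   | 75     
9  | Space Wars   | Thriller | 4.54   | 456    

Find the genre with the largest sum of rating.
SELECT genre, SUM(rating) as val
FROM movies
GROUP BY genre
ORDER BY val DESC
LIMIT 1

Result: Drama with sum(rating) = 16.56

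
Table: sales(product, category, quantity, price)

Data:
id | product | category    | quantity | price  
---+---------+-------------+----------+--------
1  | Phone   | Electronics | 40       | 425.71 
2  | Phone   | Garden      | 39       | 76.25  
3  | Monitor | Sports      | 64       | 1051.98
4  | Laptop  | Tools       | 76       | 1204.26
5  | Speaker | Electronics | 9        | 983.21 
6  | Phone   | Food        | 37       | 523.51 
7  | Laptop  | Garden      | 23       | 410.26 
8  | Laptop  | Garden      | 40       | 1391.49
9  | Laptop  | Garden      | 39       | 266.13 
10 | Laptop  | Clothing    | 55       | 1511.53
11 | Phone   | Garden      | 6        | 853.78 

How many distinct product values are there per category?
SELECT category, COUNT(DISTINCT product)
FROM sales
GROUP BY category

Result:
  Clothing: 1 distinct
  Electronics: 2 distinct
  Food: 1 distinct
  Garden: 2 distinct
  Sports: 1 distinct
  Tools: 1 distinct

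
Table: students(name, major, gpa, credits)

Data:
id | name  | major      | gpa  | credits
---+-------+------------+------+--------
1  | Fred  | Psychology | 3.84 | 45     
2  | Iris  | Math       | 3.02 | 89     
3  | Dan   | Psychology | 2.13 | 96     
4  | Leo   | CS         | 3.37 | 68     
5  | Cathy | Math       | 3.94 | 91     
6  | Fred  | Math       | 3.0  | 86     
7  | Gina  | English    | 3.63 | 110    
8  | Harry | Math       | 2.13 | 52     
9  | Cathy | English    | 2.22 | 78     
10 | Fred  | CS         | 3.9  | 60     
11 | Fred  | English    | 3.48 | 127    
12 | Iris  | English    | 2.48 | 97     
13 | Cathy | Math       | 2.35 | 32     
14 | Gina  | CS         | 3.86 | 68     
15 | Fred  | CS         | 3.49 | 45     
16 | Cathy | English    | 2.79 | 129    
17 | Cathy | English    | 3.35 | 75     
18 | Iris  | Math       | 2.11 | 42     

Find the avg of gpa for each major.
SELECT major, AVG(gpa) as result
FROM students
GROUP BY major

Result:
  CS: 3.66
  English: 2.99
  Math: 2.76
  Psychology: 2.99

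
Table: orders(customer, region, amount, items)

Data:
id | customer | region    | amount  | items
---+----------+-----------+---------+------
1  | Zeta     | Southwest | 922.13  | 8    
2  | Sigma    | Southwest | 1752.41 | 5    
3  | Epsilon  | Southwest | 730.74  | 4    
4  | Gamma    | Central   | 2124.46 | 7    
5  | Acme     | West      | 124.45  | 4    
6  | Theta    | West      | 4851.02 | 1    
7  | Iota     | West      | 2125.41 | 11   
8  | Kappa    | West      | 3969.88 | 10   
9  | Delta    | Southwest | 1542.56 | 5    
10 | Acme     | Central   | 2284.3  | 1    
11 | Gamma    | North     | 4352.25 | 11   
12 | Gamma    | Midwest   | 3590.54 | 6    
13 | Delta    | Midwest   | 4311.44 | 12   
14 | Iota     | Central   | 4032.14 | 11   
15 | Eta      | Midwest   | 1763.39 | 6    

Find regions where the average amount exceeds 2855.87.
SELECT region, AVG(amount)
FROM orders
GROUP BY region
HAVING AVG(amount) > 2855.87

Result:
  Midwest: avg=3221.79
  North: avg=4352.25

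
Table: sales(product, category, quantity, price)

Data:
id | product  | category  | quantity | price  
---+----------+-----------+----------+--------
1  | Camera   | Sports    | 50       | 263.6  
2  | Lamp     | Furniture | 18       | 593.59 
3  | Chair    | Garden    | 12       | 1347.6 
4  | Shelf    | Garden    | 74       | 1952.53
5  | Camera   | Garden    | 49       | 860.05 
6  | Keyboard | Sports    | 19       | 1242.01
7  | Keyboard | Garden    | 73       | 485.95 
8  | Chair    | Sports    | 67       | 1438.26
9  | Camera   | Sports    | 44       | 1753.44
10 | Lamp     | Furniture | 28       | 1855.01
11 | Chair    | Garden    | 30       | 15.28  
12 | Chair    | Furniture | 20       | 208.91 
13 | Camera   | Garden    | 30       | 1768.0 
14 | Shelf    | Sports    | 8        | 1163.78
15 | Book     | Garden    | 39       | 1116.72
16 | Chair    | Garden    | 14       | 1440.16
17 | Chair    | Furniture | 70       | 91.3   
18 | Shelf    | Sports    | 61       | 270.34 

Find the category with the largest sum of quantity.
SELECT category, SUM(quantity) as val
FROM sales
GROUP BY category
ORDER BY val DESC
LIMIT 1

Result: Garden with sum(quantity) = 321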